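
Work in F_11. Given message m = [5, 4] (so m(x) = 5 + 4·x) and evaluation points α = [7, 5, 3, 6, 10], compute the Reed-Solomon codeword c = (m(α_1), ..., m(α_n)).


c = [0, 3, 6, 7, 1]

Message polynomial: m(x) = 5 + 4·x (mod 11).
For each evaluation point α_i, compute m(α_i) mod 11:
  α_1 = 7: Horner steps 4 → 0, so m(7) = 0.
  α_2 = 5: Horner steps 4 → 3, so m(5) = 3.
  α_3 = 3: Horner steps 4 → 6, so m(3) = 6.
  α_4 = 6: Horner steps 4 → 7, so m(6) = 7.
  α_5 = 10: Horner steps 4 → 1, so m(10) = 1.
Codeword c = [0, 3, 6, 7, 1] ∈ F_11^5.


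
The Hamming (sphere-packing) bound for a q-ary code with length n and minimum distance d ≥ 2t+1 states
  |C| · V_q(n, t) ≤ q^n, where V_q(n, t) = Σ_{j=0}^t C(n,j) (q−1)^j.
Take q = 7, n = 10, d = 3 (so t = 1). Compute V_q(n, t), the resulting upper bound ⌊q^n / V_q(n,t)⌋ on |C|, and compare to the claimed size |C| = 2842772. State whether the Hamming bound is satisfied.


V_q(n, t) = 61, q^n = 282475249, Hamming bound = 4630741, |C| = 2842772 ≤ bound (satisfied).

Step 1: Compute V_q(n, t) = Σ_{j=0}^1 C(n, j) (q−1)^j.
  j = 0: C(10,0)·(6)^0 = 1·1 = 1.
  j = 1: C(10,1)·(6)^1 = 10·6 = 60.
  V_q(n, t) = 1 + 60 = 61.
Step 2: q^n = 7^10 = 282475249.
Step 3: Hamming bound ⌊q^n / V_q(n,t)⌋ = ⌊282475249/61⌋ = 4630741.
Step 4: Compare |C| = 2842772 to 4630741: satisfied.
The claimed |C| lies below the Hamming bound.


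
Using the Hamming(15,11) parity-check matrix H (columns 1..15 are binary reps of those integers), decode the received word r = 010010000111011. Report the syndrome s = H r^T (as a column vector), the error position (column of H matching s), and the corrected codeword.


s = (1, 0, 1, 1)^T, error position = 11, corrected codeword c = 010010000101011

Compute s = H r^T mod 2 one row at a time:
  s_1 = 0 + 0 + 1 + 1 + 1 + 0 + 1 + 1 = 5 ≡ 1 (mod 2).
  s_2 = 0 + 1 + 0 + 0 + 1 + 0 + 1 + 1 = 4 ≡ 0 (mod 2).
  s_3 = 1 + 0 + 0 + 0 + 1 + 1 + 1 + 1 = 5 ≡ 1 (mod 2).
  s_4 = 0 + 0 + 1 + 0 + 0 + 1 + 0 + 1 = 3 ≡ 1 (mod 2).
s = (1, 0, 1, 1)^T — this equals column 11 of H (binary 1011), so error is at position 11.
Correct: flip bit 11 of r = 010010000111011 to get c = 010010000101011.


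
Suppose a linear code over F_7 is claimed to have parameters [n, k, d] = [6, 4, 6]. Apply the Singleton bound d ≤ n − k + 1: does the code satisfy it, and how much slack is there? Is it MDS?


Singleton RHS = n − k + 1 = 3, slack = -3, bound violated (no such code; not MDS).

Singleton bound: d ≤ n − k + 1.
Here n = 6, k = 4, so n − k + 1 = 3.
Given d = 6, check d ≤ 3: NO.
Slack = (n − k + 1) − d = -3.
The slack is negative: d = 6 exceeds n − k + 1 = 3 by 3, so the Singleton bound is violated and no linear [6, 4, 6]_7 code can exist. In particular it is not MDS (MDS requires d = n − k + 1 exactly).
Description: the claimed parameters are [6, 4, 6]_7; such a code would be impossible (violates the Singleton bound).


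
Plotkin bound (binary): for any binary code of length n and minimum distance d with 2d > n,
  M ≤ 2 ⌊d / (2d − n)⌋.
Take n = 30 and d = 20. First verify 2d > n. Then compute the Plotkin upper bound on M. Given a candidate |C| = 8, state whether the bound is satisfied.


Plotkin bound M ≤ 4; given |C| = 8 > bound (violated).

Check applicability: 2d = 40, n = 30.
2d − n = 10 > 0, so Plotkin applies.
Compute d/(2d−n) = 20/10 ≈ 2.0000.
⌊d/(2d−n)⌋ = 2.
Plotkin bound: M ≤ 2·2 = 4.
Given |C| = 8, check: VIOLATED.
This |C| is above the Plotkin bound, so no binary code with n = 30, d = 20 and 8 codewords exists.


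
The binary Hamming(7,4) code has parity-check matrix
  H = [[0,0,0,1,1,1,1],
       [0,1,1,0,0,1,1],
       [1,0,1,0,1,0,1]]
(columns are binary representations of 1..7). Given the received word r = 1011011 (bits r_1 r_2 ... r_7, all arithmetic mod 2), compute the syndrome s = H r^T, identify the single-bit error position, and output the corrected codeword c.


s = (1, 1, 1)^T, error position = 7, corrected codeword c = 1011010

Compute s = H r^T mod 2 one row at a time:
  s_1 = 1 + 0 + 1 + 1 = 3 ≡ 1 (mod 2).
  s_2 = 0 + 1 + 1 + 1 = 3 ≡ 1 (mod 2).
  s_3 = 1 + 1 + 0 + 1 = 3 ≡ 1 (mod 2).
s = (1, 1, 1)^T — this equals column 7 of H (binary 111), so error is at position 7.
Correct: flip bit 7 of r = 1011011 to get c = 1011010.


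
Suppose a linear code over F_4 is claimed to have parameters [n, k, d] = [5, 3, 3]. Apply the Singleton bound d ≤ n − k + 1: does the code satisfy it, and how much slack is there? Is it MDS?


Singleton RHS = n − k + 1 = 3, slack = 0, bound satisfied, MDS.

Singleton bound: d ≤ n − k + 1.
Here n = 5, k = 3, so n − k + 1 = 3.
Given d = 3, check d ≤ 3: YES.
Slack = (n − k + 1) − d = 0.
The code is MDS (slack = 0).
Description: the claimed parameters are [5, 3, 3]_4; such a code would be MDS (meets Singleton bound).


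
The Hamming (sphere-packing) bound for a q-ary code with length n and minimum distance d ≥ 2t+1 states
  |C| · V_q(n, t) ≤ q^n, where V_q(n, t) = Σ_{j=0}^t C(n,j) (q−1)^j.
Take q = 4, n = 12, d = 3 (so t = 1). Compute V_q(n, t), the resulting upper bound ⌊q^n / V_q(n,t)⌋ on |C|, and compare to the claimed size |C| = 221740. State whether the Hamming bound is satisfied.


V_q(n, t) = 37, q^n = 16777216, Hamming bound = 453438, |C| = 221740 ≤ bound (satisfied).

Step 1: Compute V_q(n, t) = Σ_{j=0}^1 C(n, j) (q−1)^j.
  j = 0: C(12,0)·(3)^0 = 1·1 = 1.
  j = 1: C(12,1)·(3)^1 = 12·3 = 36.
  V_q(n, t) = 1 + 36 = 37.
Step 2: q^n = 4^12 = 16777216.
Step 3: Hamming bound ⌊q^n / V_q(n,t)⌋ = ⌊16777216/37⌋ = 453438.
Step 4: Compare |C| = 221740 to 453438: satisfied.
The claimed |C| lies below the Hamming bound.


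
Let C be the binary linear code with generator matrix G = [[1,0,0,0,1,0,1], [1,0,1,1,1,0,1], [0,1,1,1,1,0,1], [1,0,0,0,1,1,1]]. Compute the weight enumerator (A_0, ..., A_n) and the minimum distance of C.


Weight distribution: A_0 = 1, A_1 = 1, A_2 = 2, A_3 = 4, A_4 = 3, A_5 = 3, A_6 = 2. Minimum distance d = 1.

Enumerate all 2^4 = 16 messages m ∈ F_2^4.
For each, compute codeword c = mG in F_2^7, then tally its weight.
  m = 0000 → c = 0000000, weight = 0.
  m = 1000 → c = 1000101, weight = 3.
  m = 0100 → c = 1011101, weight = 5.
  m = 1100 → c = 0011000, weight = 2.
  m = 0010 → c = 0111101, weight = 5.
  m = 1010 → c = 1111000, weight = 4.
  m = 0110 → c = 1100000, weight = 2.
  m = 1110 → c = 0100101, weight = 3.
  m = 0001 → c = 1000111, weight = 4.
  m = 1001 → c = 0000010, weight = 1.
  m = 0101 → c = 0011010, weight = 3.
  m = 1101 → c = 1011111, weight = 6.
  m = 0011 → c = 1111010, weight = 5.
  m = 1011 → c = 0111111, weight = 6.
  m = 0111 → c = 0100111, weight = 4.
  m = 1111 → c = 1100010, weight = 3.
Tally weights:
  weight 0: 1 codewords.
  weight 1: 1 codewords.
  weight 2: 2 codewords.
  weight 3: 4 codewords.
  weight 4: 3 codewords.
  weight 5: 3 codewords.
  weight 6: 2 codewords.
Minimum distance d = smallest w > 0 with A_w > 0 = 1.
Sanity: Σ A_w = 16 = 2^4 = 16 ✓.


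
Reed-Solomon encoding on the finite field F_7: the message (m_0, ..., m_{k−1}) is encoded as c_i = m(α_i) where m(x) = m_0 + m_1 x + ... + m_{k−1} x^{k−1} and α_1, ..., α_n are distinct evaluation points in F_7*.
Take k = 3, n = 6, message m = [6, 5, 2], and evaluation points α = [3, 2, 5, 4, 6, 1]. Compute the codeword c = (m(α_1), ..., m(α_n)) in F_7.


c = [4, 3, 4, 2, 3, 6]

Message polynomial: m(x) = 6 + 5·x + 2·x^2 (mod 7).
For each evaluation point α_i, compute m(α_i) mod 7:
  α_1 = 3: Horner steps 2 → 4 → 4, so m(3) = 4.
  α_2 = 2: Horner steps 2 → 2 → 3, so m(2) = 3.
  α_3 = 5: Horner steps 2 → 1 → 4, so m(5) = 4.
  α_4 = 4: Horner steps 2 → 6 → 2, so m(4) = 2.
  α_5 = 6: Horner steps 2 → 3 → 3, so m(6) = 3.
  α_6 = 1: Horner steps 2 → 0 → 6, so m(1) = 6.
Codeword c = [4, 3, 4, 2, 3, 6] ∈ F_7^6.


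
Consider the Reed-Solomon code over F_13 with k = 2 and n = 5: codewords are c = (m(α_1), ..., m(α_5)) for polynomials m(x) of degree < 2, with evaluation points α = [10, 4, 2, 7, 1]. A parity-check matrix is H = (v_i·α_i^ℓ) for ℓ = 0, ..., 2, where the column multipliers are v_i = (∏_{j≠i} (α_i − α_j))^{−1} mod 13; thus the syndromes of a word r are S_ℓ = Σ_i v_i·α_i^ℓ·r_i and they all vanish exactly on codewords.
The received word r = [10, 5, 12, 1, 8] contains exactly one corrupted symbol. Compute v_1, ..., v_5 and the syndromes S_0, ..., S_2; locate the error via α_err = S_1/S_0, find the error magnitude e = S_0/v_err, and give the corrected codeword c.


S = (2, 2, 2), error at position 5, error magnitude e = 12, c = [10, 5, 12, 1, 9].

Step 1: column multipliers v_i = (∏_{j≠i}(α_i − α_j))^{−1} mod 13.
  i = 1 (α = 10): (10−4)(10−2)(10−7)(10−1) = 6·8·3·9 = 1296 ≡ 9, so v_1 = 9^{−1} = 3 (mod 13).
  i = 2 (α = 4): (4−10)(4−2)(4−7)(4−1) = (−6)·2·(−3)·3 = 108 ≡ 4, so v_2 = 4^{−1} = 10 (mod 13).
  i = 3 (α = 2): (2−10)(2−4)(2−7)(2−1) = (−8)·(−2)·(−5)·1 = −80 ≡ 11, so v_3 = 11^{−1} = 6 (mod 13).
  i = 4 (α = 7): (7−10)(7−4)(7−2)(7−1) = (−3)·3·5·6 = −270 ≡ 3, so v_4 = 3^{−1} = 9 (mod 13).
  i = 5 (α = 1): (1−10)(1−4)(1−2)(1−7) = (−9)·(−3)·(−1)·(−6) = 162 ≡ 6, so v_5 = 6^{−1} = 11 (mod 13).
  v = [3, 10, 6, 9, 11].
Step 2: syndromes of r = [10, 5, 12, 1, 8] (all sums mod 13).
  S_0 = Σ v_i r_i = 3·10 + 10·5 + 6·12 + 9·1 + 11·8 = 249 ≡ 2.
  S_1 = Σ v_i α_i r_i = 3·10·10 + 10·4·5 + 6·2·12 + 9·7·1 + 11·1·8 = 795 ≡ 2.
  α_i^2 mod 13 = [9, 3, 4, 10, 1].
  S_2 = Σ v_i α_i^2 r_i = 3·9·10 + 10·3·5 + 6·4·12 + 9·10·1 + 11·1·8 = 886 ≡ 2.
  S = (2, 2, 2) ≠ 0, so r is not a codeword (an error is present).
Step 3: locate the error. For a single error e at position i, S_ℓ = v_i·e·α_i^ℓ, so α_err = S_1/S_0.
  S_0^{−1} = 2^{−1} = 7 (mod 13), so α_err = 2·7 = 14 ≡ 1 = α_5. Error position i = 5.
  Consistency check: S_2/S_1 = 2·7 = 14 ≡ 1 = α_err ✓ (single-error assumption holds).
Step 4: error magnitude e = S_0/v_5 = S_0·∏_{j≠5}(α_5 − α_j) = 2·6 = 12 ≡ 12 (mod 13).
Step 5: correct position 5: c_5 = r_5 − e = 8 − 12 ≡ 9 (mod 13). Hence c = [10, 5, 12, 1, 9].
  Check: interpolating c through the α_i gives m(x) = 6 + 3·x (degree < 2) with m(α_i) = c_i for every i, so c is indeed a codeword.


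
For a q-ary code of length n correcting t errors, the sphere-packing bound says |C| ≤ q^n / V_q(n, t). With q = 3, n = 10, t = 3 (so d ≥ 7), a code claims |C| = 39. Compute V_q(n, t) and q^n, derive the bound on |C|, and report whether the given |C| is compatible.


V_q(n, t) = 1161, q^n = 59049, Hamming bound = 50, |C| = 39 ≤ bound (satisfied).

Step 1: Compute V_q(n, t) = Σ_{j=0}^3 C(n, j) (q−1)^j.
  j = 0: C(10,0)·(2)^0 = 1·1 = 1.
  j = 1: C(10,1)·(2)^1 = 10·2 = 20.
  j = 2: C(10,2)·(2)^2 = 45·4 = 180.
  j = 3: C(10,3)·(2)^3 = 120·8 = 960.
  V_q(n, t) = 1 + 20 + 180 + 960 = 1161.
Step 2: q^n = 3^10 = 59049.
Step 3: Hamming bound ⌊q^n / V_q(n,t)⌋ = ⌊59049/1161⌋ = 50.
Step 4: Compare |C| = 39 to 50: satisfied.
The claimed |C| lies below the Hamming bound.


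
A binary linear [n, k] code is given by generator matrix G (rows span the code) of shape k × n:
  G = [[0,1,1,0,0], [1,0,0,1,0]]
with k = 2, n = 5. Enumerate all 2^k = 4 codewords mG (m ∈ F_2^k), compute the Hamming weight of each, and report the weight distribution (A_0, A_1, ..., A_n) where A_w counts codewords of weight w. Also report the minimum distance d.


Weight distribution: A_0 = 1, A_2 = 2, A_4 = 1. Minimum distance d = 2.

Enumerate all 2^2 = 4 messages m ∈ F_2^2.
For each, compute codeword c = mG in F_2^5, then tally its weight.
  m = 00 → c = 00000, weight = 0.
  m = 10 → c = 01100, weight = 2.
  m = 01 → c = 10010, weight = 2.
  m = 11 → c = 11110, weight = 4.
Tally weights:
  weight 0: 1 codewords.
  weight 2: 2 codewords.
  weight 4: 1 codewords.
Minimum distance d = smallest w > 0 with A_w > 0 = 2.
Sanity: Σ A_w = 4 = 2^2 = 4 ✓.


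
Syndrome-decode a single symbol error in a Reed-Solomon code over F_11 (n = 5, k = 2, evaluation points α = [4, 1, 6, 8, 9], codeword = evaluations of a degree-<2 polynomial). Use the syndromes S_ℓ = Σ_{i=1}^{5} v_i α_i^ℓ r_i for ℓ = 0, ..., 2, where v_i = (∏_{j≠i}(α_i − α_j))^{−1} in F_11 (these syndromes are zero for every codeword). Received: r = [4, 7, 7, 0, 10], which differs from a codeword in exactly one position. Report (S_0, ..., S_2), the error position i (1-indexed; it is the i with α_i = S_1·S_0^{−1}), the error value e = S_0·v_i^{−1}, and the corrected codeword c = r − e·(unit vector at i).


S = (1, 6, 3), error at position 3, error magnitude e = 5, c = [4, 7, 2, 0, 10].

Step 1: column multipliers v_i = (∏_{j≠i}(α_i − α_j))^{−1} mod 11.
  i = 1 (α = 4): (4−1)(4−6)(4−8)(4−9) = 3·(−2)·(−4)·(−5) = −120 ≡ 1, so v_1 = 1^{−1} = 1 (mod 11).
  i = 2 (α = 1): (1−4)(1−6)(1−8)(1−9) = (−3)·(−5)·(−7)·(−8) = 840 ≡ 4, so v_2 = 4^{−1} = 3 (mod 11).
  i = 3 (α = 6): (6−4)(6−1)(6−8)(6−9) = 2·5·(−2)·(−3) = 60 ≡ 5, so v_3 = 5^{−1} = 9 (mod 11).
  i = 4 (α = 8): (8−4)(8−1)(8−6)(8−9) = 4·7·2·(−1) = −56 ≡ 10, so v_4 = 10^{−1} = 10 (mod 11).
  i = 5 (α = 9): (9−4)(9−1)(9−6)(9−8) = 5·8·3·1 = 120 ≡ 10, so v_5 = 10^{−1} = 10 (mod 11).
  v = [1, 3, 9, 10, 10].
Step 2: syndromes of r = [4, 7, 7, 0, 10] (all sums mod 11).
  S_0 = Σ v_i r_i = 1·4 + 3·7 + 9·7 + 10·0 + 10·10 = 188 ≡ 1.
  S_1 = Σ v_i α_i r_i = 1·4·4 + 3·1·7 + 9·6·7 + 10·8·0 + 10·9·10 = 1315 ≡ 6.
  α_i^2 mod 11 = [5, 1, 3, 9, 4].
  S_2 = Σ v_i α_i^2 r_i = 1·5·4 + 3·1·7 + 9·3·7 + 10·9·0 + 10·4·10 = 630 ≡ 3.
  S = (1, 6, 3) ≠ 0, so r is not a codeword (an error is present).
Step 3: locate the error. For a single error e at position i, S_ℓ = v_i·e·α_i^ℓ, so α_err = S_1/S_0.
  S_0^{−1} = 1^{−1} = 1 (mod 11), so α_err = 6·1 = 6 ≡ 6 = α_3. Error position i = 3.
  Consistency check: S_2/S_1 = 3·2 = 6 ≡ 6 = α_err ✓ (single-error assumption holds).
Step 4: error magnitude e = S_0/v_3 = S_0·∏_{j≠3}(α_3 − α_j) = 1·5 = 5 ≡ 5 (mod 11).
Step 5: correct position 3: c_3 = r_3 − e = 7 − 5 ≡ 2 (mod 11). Hence c = [4, 7, 2, 0, 10].
  Check: interpolating c through the α_i gives m(x) = 8 + 10·x (degree < 2) with m(α_i) = c_i for every i, so c is indeed a codeword.


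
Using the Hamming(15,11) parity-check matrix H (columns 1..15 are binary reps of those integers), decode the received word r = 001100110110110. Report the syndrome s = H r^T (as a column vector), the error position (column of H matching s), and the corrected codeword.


s = (1, 0, 1, 0)^T, error position = 10, corrected codeword c = 001100110010110

Compute s = H r^T mod 2 one row at a time:
  s_1 = 1 + 0 + 1 + 1 + 0 + 1 + 1 + 0 = 5 ≡ 1 (mod 2).
  s_2 = 1 + 0 + 0 + 1 + 0 + 1 + 1 + 0 = 4 ≡ 0 (mod 2).
  s_3 = 0 + 1 + 0 + 1 + 1 + 1 + 1 + 0 = 5 ≡ 1 (mod 2).
  s_4 = 0 + 1 + 0 + 1 + 0 + 1 + 1 + 0 = 4 ≡ 0 (mod 2).
s = (1, 0, 1, 0)^T — this equals column 10 of H (binary 1010), so error is at position 10.
Correct: flip bit 10 of r = 001100110110110 to get c = 001100110010110.


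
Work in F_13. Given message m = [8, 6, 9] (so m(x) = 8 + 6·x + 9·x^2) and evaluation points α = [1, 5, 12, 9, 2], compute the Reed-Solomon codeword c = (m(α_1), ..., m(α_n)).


c = [10, 3, 11, 11, 4]

Message polynomial: m(x) = 8 + 6·x + 9·x^2 (mod 13).
For each evaluation point α_i, compute m(α_i) mod 13:
  α_1 = 1: Horner steps 9 → 2 → 10, so m(1) = 10.
  α_2 = 5: Horner steps 9 → 12 → 3, so m(5) = 3.
  α_3 = 12: Horner steps 9 → 10 → 11, so m(12) = 11.
  α_4 = 9: Horner steps 9 → 9 → 11, so m(9) = 11.
  α_5 = 2: Horner steps 9 → 11 → 4, so m(2) = 4.
Codeword c = [10, 3, 11, 11, 4] ∈ F_13^5.


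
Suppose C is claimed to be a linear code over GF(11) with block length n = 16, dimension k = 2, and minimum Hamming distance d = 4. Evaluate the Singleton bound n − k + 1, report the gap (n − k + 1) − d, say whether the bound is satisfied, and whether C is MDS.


Singleton RHS = n − k + 1 = 15, slack = 11, bound satisfied, not MDS.

Singleton bound: d ≤ n − k + 1.
Here n = 16, k = 2, so n − k + 1 = 15.
Given d = 4, check d ≤ 15: YES.
Slack = (n − k + 1) − d = 11.
The code is NOT MDS (slack = 11 > 0).
Description: the claimed parameters are [16, 2, 4]_11; such a code would be non-MDS.


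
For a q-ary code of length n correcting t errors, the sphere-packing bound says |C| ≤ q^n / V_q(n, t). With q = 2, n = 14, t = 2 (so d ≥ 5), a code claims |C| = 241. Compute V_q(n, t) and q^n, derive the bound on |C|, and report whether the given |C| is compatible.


V_q(n, t) = 106, q^n = 16384, Hamming bound = 154, |C| = 241 > bound (violated).

Step 1: Compute V_q(n, t) = Σ_{j=0}^2 C(n, j) (q−1)^j.
  j = 0: C(14,0)·(1)^0 = 1·1 = 1.
  j = 1: C(14,1)·(1)^1 = 14·1 = 14.
  j = 2: C(14,2)·(1)^2 = 91·1 = 91.
  V_q(n, t) = 1 + 14 + 91 = 106.
Step 2: q^n = 2^14 = 16384.
Step 3: Hamming bound ⌊q^n / V_q(n,t)⌋ = ⌊16384/106⌋ = 154.
Step 4: Compare |C| = 241 to 154: violated.
The claimed |C| lies above the Hamming bound, so no 2-ary code of length 14 with d ≥ 5 can have 241 codewords.


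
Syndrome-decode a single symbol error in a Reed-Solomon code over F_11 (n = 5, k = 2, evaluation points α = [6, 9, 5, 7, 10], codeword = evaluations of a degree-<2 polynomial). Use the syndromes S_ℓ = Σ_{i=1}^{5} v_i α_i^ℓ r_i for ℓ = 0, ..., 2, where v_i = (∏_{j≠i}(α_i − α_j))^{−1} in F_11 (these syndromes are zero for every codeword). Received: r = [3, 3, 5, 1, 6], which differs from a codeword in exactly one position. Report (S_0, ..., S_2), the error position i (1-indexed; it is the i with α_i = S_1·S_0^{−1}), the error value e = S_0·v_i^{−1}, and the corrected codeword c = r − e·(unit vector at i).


S = (8, 6, 10), error at position 2, error magnitude e = 6, c = [3, 8, 5, 1, 6].

Step 1: column multipliers v_i = (∏_{j≠i}(α_i − α_j))^{−1} mod 11.
  i = 1 (α = 6): (6−9)(6−5)(6−7)(6−10) = (−3)·1·(−1)·(−4) = −12 ≡ 10, so v_1 = 10^{−1} = 10 (mod 11).
  i = 2 (α = 9): (9−6)(9−5)(9−7)(9−10) = 3·4·2·(−1) = −24 ≡ 9, so v_2 = 9^{−1} = 5 (mod 11).
  i = 3 (α = 5): (5−6)(5−9)(5−7)(5−10) = (−1)·(−4)·(−2)·(−5) = 40 ≡ 7, so v_3 = 7^{−1} = 8 (mod 11).
  i = 4 (α = 7): (7−6)(7−9)(7−5)(7−10) = 1·(−2)·2·(−3) = 12 ≡ 1, so v_4 = 1^{−1} = 1 (mod 11).
  i = 5 (α = 10): (10−6)(10−9)(10−5)(10−7) = 4·1·5·3 = 60 ≡ 5, so v_5 = 5^{−1} = 9 (mod 11).
  v = [10, 5, 8, 1, 9].
Step 2: syndromes of r = [3, 3, 5, 1, 6] (all sums mod 11).
  S_0 = Σ v_i r_i = 10·3 + 5·3 + 8·5 + 1·1 + 9·6 = 140 ≡ 8.
  S_1 = Σ v_i α_i r_i = 10·6·3 + 5·9·3 + 8·5·5 + 1·7·1 + 9·10·6 = 1062 ≡ 6.
  α_i^2 mod 11 = [3, 4, 3, 5, 1].
  S_2 = Σ v_i α_i^2 r_i = 10·3·3 + 5·4·3 + 8·3·5 + 1·5·1 + 9·1·6 = 329 ≡ 10.
  S = (8, 6, 10) ≠ 0, so r is not a codeword (an error is present).
Step 3: locate the error. For a single error e at position i, S_ℓ = v_i·e·α_i^ℓ, so α_err = S_1/S_0.
  S_0^{−1} = 8^{−1} = 7 (mod 11), so α_err = 6·7 = 42 ≡ 9 = α_2. Error position i = 2.
  Consistency check: S_2/S_1 = 10·2 = 20 ≡ 9 = α_err ✓ (single-error assumption holds).
Step 4: error magnitude e = S_0/v_2 = S_0·∏_{j≠2}(α_2 − α_j) = 8·9 = 72 ≡ 6 (mod 11).
Step 5: correct position 2: c_2 = r_2 − e = 3 − 6 ≡ 8 (mod 11). Hence c = [3, 8, 5, 1, 6].
  Check: interpolating c through the α_i gives m(x) = 4 + 9·x (degree < 2) with m(α_i) = c_i for every i, so c is indeed a codeword.


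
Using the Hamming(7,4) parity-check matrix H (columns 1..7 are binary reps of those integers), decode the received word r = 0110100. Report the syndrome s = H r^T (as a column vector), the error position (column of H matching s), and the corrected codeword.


s = (1, 0, 0)^T, error position = 4, corrected codeword c = 0111100

Compute s = H r^T mod 2 one row at a time:
  s_1 = 0 + 1 + 0 + 0 = 1 ≡ 1 (mod 2).
  s_2 = 1 + 1 + 0 + 0 = 2 ≡ 0 (mod 2).
  s_3 = 0 + 1 + 1 + 0 = 2 ≡ 0 (mod 2).
s = (1, 0, 0)^T — this equals column 4 of H (binary 100), so error is at position 4.
Correct: flip bit 4 of r = 0110100 to get c = 0111100.


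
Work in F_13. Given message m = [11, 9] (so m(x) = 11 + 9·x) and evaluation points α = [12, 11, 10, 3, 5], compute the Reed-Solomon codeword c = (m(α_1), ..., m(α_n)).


c = [2, 6, 10, 12, 4]

Message polynomial: m(x) = 11 + 9·x (mod 13).
For each evaluation point α_i, compute m(α_i) mod 13:
  α_1 = 12: Horner steps 9 → 2, so m(12) = 2.
  α_2 = 11: Horner steps 9 → 6, so m(11) = 6.
  α_3 = 10: Horner steps 9 → 10, so m(10) = 10.
  α_4 = 3: Horner steps 9 → 12, so m(3) = 12.
  α_5 = 5: Horner steps 9 → 4, so m(5) = 4.
Codeword c = [2, 6, 10, 12, 4] ∈ F_13^5.


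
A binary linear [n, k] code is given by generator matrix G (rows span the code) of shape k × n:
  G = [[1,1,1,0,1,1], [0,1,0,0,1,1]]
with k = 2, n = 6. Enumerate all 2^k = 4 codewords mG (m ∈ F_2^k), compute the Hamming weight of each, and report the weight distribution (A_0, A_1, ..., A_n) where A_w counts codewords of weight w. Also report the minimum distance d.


Weight distribution: A_0 = 1, A_2 = 1, A_3 = 1, A_5 = 1. Minimum distance d = 2.

Enumerate all 2^2 = 4 messages m ∈ F_2^2.
For each, compute codeword c = mG in F_2^6, then tally its weight.
  m = 00 → c = 000000, weight = 0.
  m = 10 → c = 111011, weight = 5.
  m = 01 → c = 010011, weight = 3.
  m = 11 → c = 101000, weight = 2.
Tally weights:
  weight 0: 1 codewords.
  weight 2: 1 codewords.
  weight 3: 1 codewords.
  weight 5: 1 codewords.
Minimum distance d = smallest w > 0 with A_w > 0 = 2.
Sanity: Σ A_w = 4 = 2^2 = 4 ✓.


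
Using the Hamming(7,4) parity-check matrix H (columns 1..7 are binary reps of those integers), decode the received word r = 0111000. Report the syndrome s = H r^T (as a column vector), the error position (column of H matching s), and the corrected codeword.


s = (1, 0, 1)^T, error position = 5, corrected codeword c = 0111100

Compute s = H r^T mod 2 one row at a time:
  s_1 = 1 + 0 + 0 + 0 = 1 ≡ 1 (mod 2).
  s_2 = 1 + 1 + 0 + 0 = 2 ≡ 0 (mod 2).
  s_3 = 0 + 1 + 0 + 0 = 1 ≡ 1 (mod 2).
s = (1, 0, 1)^T — this equals column 5 of H (binary 101), so error is at position 5.
Correct: flip bit 5 of r = 0111000 to get c = 0111100.


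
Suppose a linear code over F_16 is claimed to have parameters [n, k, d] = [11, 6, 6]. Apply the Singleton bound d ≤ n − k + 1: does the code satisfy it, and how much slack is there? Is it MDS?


Singleton RHS = n − k + 1 = 6, slack = 0, bound satisfied, MDS.

Singleton bound: d ≤ n − k + 1.
Here n = 11, k = 6, so n − k + 1 = 6.
Given d = 6, check d ≤ 6: YES.
Slack = (n − k + 1) − d = 0.
The code is MDS (slack = 0).
Description: the claimed parameters are [11, 6, 6]_16; such a code would be MDS (meets Singleton bound).


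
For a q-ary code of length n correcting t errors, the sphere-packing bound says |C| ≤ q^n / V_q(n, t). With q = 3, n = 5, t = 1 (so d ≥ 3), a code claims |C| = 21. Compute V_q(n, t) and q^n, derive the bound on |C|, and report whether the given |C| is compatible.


V_q(n, t) = 11, q^n = 243, Hamming bound = 22, |C| = 21 ≤ bound (satisfied).

Step 1: Compute V_q(n, t) = Σ_{j=0}^1 C(n, j) (q−1)^j.
  j = 0: C(5,0)·(2)^0 = 1·1 = 1.
  j = 1: C(5,1)·(2)^1 = 5·2 = 10.
  V_q(n, t) = 1 + 10 = 11.
Step 2: q^n = 3^5 = 243.
Step 3: Hamming bound ⌊q^n / V_q(n,t)⌋ = ⌊243/11⌋ = 22.
Step 4: Compare |C| = 21 to 22: satisfied.
The claimed |C| lies below the Hamming bound.


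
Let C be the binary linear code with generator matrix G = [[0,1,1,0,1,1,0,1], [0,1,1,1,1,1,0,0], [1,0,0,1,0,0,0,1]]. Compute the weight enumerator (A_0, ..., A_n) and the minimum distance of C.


Weight distribution: A_0 = 1, A_1 = 1, A_2 = 1, A_3 = 1, A_5 = 2, A_6 = 2. Minimum distance d = 1.

Enumerate all 2^3 = 8 messages m ∈ F_2^3.
For each, compute codeword c = mG in F_2^8, then tally its weight.
  m = 000 → c = 00000000, weight = 0.
  m = 100 → c = 01101101, weight = 5.
  m = 010 → c = 01111100, weight = 5.
  m = 110 → c = 00010001, weight = 2.
  m = 001 → c = 10010001, weight = 3.
  m = 101 → c = 11111100, weight = 6.
  m = 011 → c = 11101101, weight = 6.
  m = 111 → c = 10000000, weight = 1.
Tally weights:
  weight 0: 1 codewords.
  weight 1: 1 codewords.
  weight 2: 1 codewords.
  weight 3: 1 codewords.
  weight 5: 2 codewords.
  weight 6: 2 codewords.
Minimum distance d = smallest w > 0 with A_w > 0 = 1.
Sanity: Σ A_w = 8 = 2^3 = 8 ✓.


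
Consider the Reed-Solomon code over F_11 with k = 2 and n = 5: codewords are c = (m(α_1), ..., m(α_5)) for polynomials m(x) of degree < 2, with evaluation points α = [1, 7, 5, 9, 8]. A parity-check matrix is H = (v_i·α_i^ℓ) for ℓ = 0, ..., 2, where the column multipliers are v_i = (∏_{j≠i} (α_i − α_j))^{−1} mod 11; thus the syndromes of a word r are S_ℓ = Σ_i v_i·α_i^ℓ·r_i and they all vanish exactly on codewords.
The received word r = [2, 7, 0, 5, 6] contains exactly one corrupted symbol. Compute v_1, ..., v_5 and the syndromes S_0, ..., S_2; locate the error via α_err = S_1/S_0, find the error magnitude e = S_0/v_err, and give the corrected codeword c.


S = (8, 7, 2), error at position 3, error magnitude e = 2, c = [2, 7, 9, 5, 6].

Step 1: column multipliers v_i = (∏_{j≠i}(α_i − α_j))^{−1} mod 11.
  i = 1 (α = 1): (1−7)(1−5)(1−9)(1−8) = (−6)·(−4)·(−8)·(−7) = 1344 ≡ 2, so v_1 = 2^{−1} = 6 (mod 11).
  i = 2 (α = 7): (7−1)(7−5)(7−9)(7−8) = 6·2·(−2)·(−1) = 24 ≡ 2, so v_2 = 2^{−1} = 6 (mod 11).
  i = 3 (α = 5): (5−1)(5−7)(5−9)(5−8) = 4·(−2)·(−4)·(−3) = −96 ≡ 3, so v_3 = 3^{−1} = 4 (mod 11).
  i = 4 (α = 9): (9−1)(9−7)(9−5)(9−8) = 8·2·4·1 = 64 ≡ 9, so v_4 = 9^{−1} = 5 (mod 11).
  i = 5 (α = 8): (8−1)(8−7)(8−5)(8−9) = 7·1·3·(−1) = −21 ≡ 1, so v_5 = 1^{−1} = 1 (mod 11).
  v = [6, 6, 4, 5, 1].
Step 2: syndromes of r = [2, 7, 0, 5, 6] (all sums mod 11).
  S_0 = Σ v_i r_i = 6·2 + 6·7 + 4·0 + 5·5 + 1·6 = 85 ≡ 8.
  S_1 = Σ v_i α_i r_i = 6·1·2 + 6·7·7 + 4·5·0 + 5·9·5 + 1·8·6 = 579 ≡ 7.
  α_i^2 mod 11 = [1, 5, 3, 4, 9].
  S_2 = Σ v_i α_i^2 r_i = 6·1·2 + 6·5·7 + 4·3·0 + 5·4·5 + 1·9·6 = 376 ≡ 2.
  S = (8, 7, 2) ≠ 0, so r is not a codeword (an error is present).
Step 3: locate the error. For a single error e at position i, S_ℓ = v_i·e·α_i^ℓ, so α_err = S_1/S_0.
  S_0^{−1} = 8^{−1} = 7 (mod 11), so α_err = 7·7 = 49 ≡ 5 = α_3. Error position i = 3.
  Consistency check: S_2/S_1 = 2·8 = 16 ≡ 5 = α_err ✓ (single-error assumption holds).
Step 4: error magnitude e = S_0/v_3 = S_0·∏_{j≠3}(α_3 − α_j) = 8·3 = 24 ≡ 2 (mod 11).
Step 5: correct position 3: c_3 = r_3 − e = 0 − 2 ≡ 9 (mod 11). Hence c = [2, 7, 9, 5, 6].
  Check: interpolating c through the α_i gives m(x) = 3 + 10·x (degree < 2) with m(α_i) = c_i for every i, so c is indeed a codeword.


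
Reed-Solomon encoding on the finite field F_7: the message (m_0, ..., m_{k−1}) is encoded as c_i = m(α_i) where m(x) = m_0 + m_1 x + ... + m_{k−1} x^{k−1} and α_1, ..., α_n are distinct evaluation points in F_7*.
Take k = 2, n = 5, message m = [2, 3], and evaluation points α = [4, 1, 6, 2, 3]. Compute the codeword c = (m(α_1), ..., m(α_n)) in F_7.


c = [0, 5, 6, 1, 4]

Message polynomial: m(x) = 2 + 3·x (mod 7).
For each evaluation point α_i, compute m(α_i) mod 7:
  α_1 = 4: Horner steps 3 → 0, so m(4) = 0.
  α_2 = 1: Horner steps 3 → 5, so m(1) = 5.
  α_3 = 6: Horner steps 3 → 6, so m(6) = 6.
  α_4 = 2: Horner steps 3 → 1, so m(2) = 1.
  α_5 = 3: Horner steps 3 → 4, so m(3) = 4.
Codeword c = [0, 5, 6, 1, 4] ∈ F_7^5.


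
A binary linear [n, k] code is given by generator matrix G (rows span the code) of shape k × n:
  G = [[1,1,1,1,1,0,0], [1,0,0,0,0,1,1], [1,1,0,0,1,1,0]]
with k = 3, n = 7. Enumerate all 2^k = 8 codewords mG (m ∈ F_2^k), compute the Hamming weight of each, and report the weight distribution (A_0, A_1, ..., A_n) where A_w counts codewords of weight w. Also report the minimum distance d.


Weight distribution: A_0 = 1, A_3 = 3, A_4 = 2, A_5 = 1, A_6 = 1. Minimum distance d = 3.

Enumerate all 2^3 = 8 messages m ∈ F_2^3.
For each, compute codeword c = mG in F_2^7, then tally its weight.
  m = 000 → c = 0000000, weight = 0.
  m = 100 → c = 1111100, weight = 5.
  m = 010 → c = 1000011, weight = 3.
  m = 110 → c = 0111111, weight = 6.
  m = 001 → c = 1100110, weight = 4.
  m = 101 → c = 0011010, weight = 3.
  m = 011 → c = 0100101, weight = 3.
  m = 111 → c = 1011001, weight = 4.
Tally weights:
  weight 0: 1 codewords.
  weight 3: 3 codewords.
  weight 4: 2 codewords.
  weight 5: 1 codewords.
  weight 6: 1 codewords.
Minimum distance d = smallest w > 0 with A_w > 0 = 3.
Sanity: Σ A_w = 8 = 2^3 = 8 ✓.


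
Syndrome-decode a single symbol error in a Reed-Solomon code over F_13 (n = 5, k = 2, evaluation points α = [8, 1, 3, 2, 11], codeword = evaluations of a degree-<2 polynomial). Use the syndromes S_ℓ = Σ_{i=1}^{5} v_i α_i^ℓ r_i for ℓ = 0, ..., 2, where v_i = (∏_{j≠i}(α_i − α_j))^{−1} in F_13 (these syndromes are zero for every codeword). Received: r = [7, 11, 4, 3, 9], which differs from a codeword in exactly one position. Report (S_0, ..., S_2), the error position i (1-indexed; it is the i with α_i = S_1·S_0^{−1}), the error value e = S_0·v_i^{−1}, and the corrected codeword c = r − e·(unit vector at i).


S = (11, 7, 8), error at position 3, error magnitude e = 9, c = [7, 11, 8, 3, 9].

Step 1: column multipliers v_i = (∏_{j≠i}(α_i − α_j))^{−1} mod 13.
  i = 1 (α = 8): (8−1)(8−3)(8−2)(8−11) = 7·5·6·(−3) = −630 ≡ 7, so v_1 = 7^{−1} = 2 (mod 13).
  i = 2 (α = 1): (1−8)(1−3)(1−2)(1−11) = (−7)·(−2)·(−1)·(−10) = 140 ≡ 10, so v_2 = 10^{−1} = 4 (mod 13).
  i = 3 (α = 3): (3−8)(3−1)(3−2)(3−11) = (−5)·2·1·(−8) = 80 ≡ 2, so v_3 = 2^{−1} = 7 (mod 13).
  i = 4 (α = 2): (2−8)(2−1)(2−3)(2−11) = (−6)·1·(−1)·(−9) = −54 ≡ 11, so v_4 = 11^{−1} = 6 (mod 13).
  i = 5 (α = 11): (11−8)(11−1)(11−3)(11−2) = 3·10·8·9 = 2160 ≡ 2, so v_5 = 2^{−1} = 7 (mod 13).
  v = [2, 4, 7, 6, 7].
Step 2: syndromes of r = [7, 11, 4, 3, 9] (all sums mod 13).
  S_0 = Σ v_i r_i = 2·7 + 4·11 + 7·4 + 6·3 + 7·9 = 167 ≡ 11.
  S_1 = Σ v_i α_i r_i = 2·8·7 + 4·1·11 + 7·3·4 + 6·2·3 + 7·11·9 = 969 ≡ 7.
  α_i^2 mod 13 = [12, 1, 9, 4, 4].
  S_2 = Σ v_i α_i^2 r_i = 2·12·7 + 4·1·11 + 7·9·4 + 6·4·3 + 7·4·9 = 788 ≡ 8.
  S = (11, 7, 8) ≠ 0, so r is not a codeword (an error is present).
Step 3: locate the error. For a single error e at position i, S_ℓ = v_i·e·α_i^ℓ, so α_err = S_1/S_0.
  S_0^{−1} = 11^{−1} = 6 (mod 13), so α_err = 7·6 = 42 ≡ 3 = α_3. Error position i = 3.
  Consistency check: S_2/S_1 = 8·2 = 16 ≡ 3 = α_err ✓ (single-error assumption holds).
Step 4: error magnitude e = S_0/v_3 = S_0·∏_{j≠3}(α_3 − α_j) = 11·2 = 22 ≡ 9 (mod 13).
Step 5: correct position 3: c_3 = r_3 − e = 4 − 9 ≡ 8 (mod 13). Hence c = [7, 11, 8, 3, 9].
  Check: interpolating c through the α_i gives m(x) = 6 + 5·x (degree < 2) with m(α_i) = c_i for every i, so c is indeed a codeword.


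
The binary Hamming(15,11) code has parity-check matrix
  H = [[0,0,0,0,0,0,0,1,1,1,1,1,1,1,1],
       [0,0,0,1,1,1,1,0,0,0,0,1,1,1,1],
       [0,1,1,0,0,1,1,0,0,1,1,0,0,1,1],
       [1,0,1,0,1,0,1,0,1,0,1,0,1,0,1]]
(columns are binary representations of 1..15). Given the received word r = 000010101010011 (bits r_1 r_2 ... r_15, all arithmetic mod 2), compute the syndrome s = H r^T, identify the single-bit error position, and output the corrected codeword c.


s = (0, 0, 0, 1)^T, error position = 1, corrected codeword c = 100010101010011

Compute s = H r^T mod 2 one row at a time:
  s_1 = 0 + 1 + 0 + 1 + 0 + 0 + 1 + 1 = 4 ≡ 0 (mod 2).
  s_2 = 0 + 1 + 0 + 1 + 0 + 0 + 1 + 1 = 4 ≡ 0 (mod 2).
  s_3 = 0 + 0 + 0 + 1 + 0 + 1 + 1 + 1 = 4 ≡ 0 (mod 2).
  s_4 = 0 + 0 + 1 + 1 + 1 + 1 + 0 + 1 = 5 ≡ 1 (mod 2).
s = (0, 0, 0, 1)^T — this equals column 1 of H (binary 0001), so error is at position 1.
Correct: flip bit 1 of r = 000010101010011 to get c = 100010101010011.


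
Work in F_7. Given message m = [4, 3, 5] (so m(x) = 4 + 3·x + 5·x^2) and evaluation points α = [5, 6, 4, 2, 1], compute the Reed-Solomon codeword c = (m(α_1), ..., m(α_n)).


c = [4, 6, 5, 2, 5]

Message polynomial: m(x) = 4 + 3·x + 5·x^2 (mod 7).
For each evaluation point α_i, compute m(α_i) mod 7:
  α_1 = 5: Horner steps 5 → 0 → 4, so m(5) = 4.
  α_2 = 6: Horner steps 5 → 5 → 6, so m(6) = 6.
  α_3 = 4: Horner steps 5 → 2 → 5, so m(4) = 5.
  α_4 = 2: Horner steps 5 → 6 → 2, so m(2) = 2.
  α_5 = 1: Horner steps 5 → 1 → 5, so m(1) = 5.
Codeword c = [4, 6, 5, 2, 5] ∈ F_7^5.


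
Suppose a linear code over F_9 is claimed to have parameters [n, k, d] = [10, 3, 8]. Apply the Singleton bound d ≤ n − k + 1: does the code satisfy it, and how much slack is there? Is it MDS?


Singleton RHS = n − k + 1 = 8, slack = 0, bound satisfied, MDS.

Singleton bound: d ≤ n − k + 1.
Here n = 10, k = 3, so n − k + 1 = 8.
Given d = 8, check d ≤ 8: YES.
Slack = (n − k + 1) − d = 0.
The code is MDS (slack = 0).
Description: the claimed parameters are [10, 3, 8]_9; such a code would be MDS (meets Singleton bound).


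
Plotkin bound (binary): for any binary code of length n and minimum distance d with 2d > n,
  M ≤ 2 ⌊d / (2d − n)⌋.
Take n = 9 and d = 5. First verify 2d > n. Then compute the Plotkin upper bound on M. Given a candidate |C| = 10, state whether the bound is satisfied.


Plotkin bound M ≤ 10; given |C| = 10 ≤ bound (satisfied).

Check applicability: 2d = 10, n = 9.
2d − n = 1 > 0, so Plotkin applies.
Compute d/(2d−n) = 5/1 ≈ 5.0000.
⌊d/(2d−n)⌋ = 5.
Plotkin bound: M ≤ 2·5 = 10.
Given |C| = 10, check: satisfied.
This |C| is at the Plotkin bound.


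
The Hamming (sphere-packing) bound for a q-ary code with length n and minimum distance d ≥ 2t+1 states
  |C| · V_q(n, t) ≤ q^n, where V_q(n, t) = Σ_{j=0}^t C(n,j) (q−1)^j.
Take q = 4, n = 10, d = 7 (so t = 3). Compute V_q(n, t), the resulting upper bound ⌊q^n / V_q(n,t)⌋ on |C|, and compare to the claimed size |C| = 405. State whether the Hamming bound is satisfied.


V_q(n, t) = 3676, q^n = 1048576, Hamming bound = 285, |C| = 405 > bound (violated).

Step 1: Compute V_q(n, t) = Σ_{j=0}^3 C(n, j) (q−1)^j.
  j = 0: C(10,0)·(3)^0 = 1·1 = 1.
  j = 1: C(10,1)·(3)^1 = 10·3 = 30.
  j = 2: C(10,2)·(3)^2 = 45·9 = 405.
  j = 3: C(10,3)·(3)^3 = 120·27 = 3240.
  V_q(n, t) = 1 + 30 + 405 + 3240 = 3676.
Step 2: q^n = 4^10 = 1048576.
Step 3: Hamming bound ⌊q^n / V_q(n,t)⌋ = ⌊1048576/3676⌋ = 285.
Step 4: Compare |C| = 405 to 285: violated.
The claimed |C| lies above the Hamming bound, so no 4-ary code of length 10 with d ≥ 7 can have 405 codewords.


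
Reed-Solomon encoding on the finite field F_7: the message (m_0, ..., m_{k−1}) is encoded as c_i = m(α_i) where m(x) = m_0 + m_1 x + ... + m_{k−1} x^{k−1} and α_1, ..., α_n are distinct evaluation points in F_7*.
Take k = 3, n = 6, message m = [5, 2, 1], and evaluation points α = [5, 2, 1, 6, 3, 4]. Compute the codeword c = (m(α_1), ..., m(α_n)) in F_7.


c = [5, 6, 1, 4, 6, 1]

Message polynomial: m(x) = 5 + 2·x + 1·x^2 (mod 7).
For each evaluation point α_i, compute m(α_i) mod 7:
  α_1 = 5: Horner steps 1 → 0 → 5, so m(5) = 5.
  α_2 = 2: Horner steps 1 → 4 → 6, so m(2) = 6.
  α_3 = 1: Horner steps 1 → 3 → 1, so m(1) = 1.
  α_4 = 6: Horner steps 1 → 1 → 4, so m(6) = 4.
  α_5 = 3: Horner steps 1 → 5 → 6, so m(3) = 6.
  α_6 = 4: Horner steps 1 → 6 → 1, so m(4) = 1.
Codeword c = [5, 6, 1, 4, 6, 1] ∈ F_7^6.


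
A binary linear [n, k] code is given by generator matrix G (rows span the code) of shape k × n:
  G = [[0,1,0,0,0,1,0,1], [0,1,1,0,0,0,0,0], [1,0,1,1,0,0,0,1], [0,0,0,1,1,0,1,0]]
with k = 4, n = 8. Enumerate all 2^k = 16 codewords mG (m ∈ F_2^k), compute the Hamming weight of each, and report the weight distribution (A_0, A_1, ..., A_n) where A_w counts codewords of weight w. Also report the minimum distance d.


Weight distribution: A_0 = 1, A_2 = 1, A_3 = 4, A_4 = 3, A_5 = 4, A_6 = 3. Minimum distance d = 2.

Enumerate all 2^4 = 16 messages m ∈ F_2^4.
For each, compute codeword c = mG in F_2^8, then tally its weight.
  m = 0000 → c = 00000000, weight = 0.
  m = 1000 → c = 01000101, weight = 3.
  m = 0100 → c = 01100000, weight = 2.
  m = 1100 → c = 00100101, weight = 3.
  m = 0010 → c = 10110001, weight = 4.
  m = 1010 → c = 11110100, weight = 5.
  m = 0110 → c = 11010001, weight = 4.
  m = 1110 → c = 10010100, weight = 3.
  m = 0001 → c = 00011010, weight = 3.
  m = 1001 → c = 01011111, weight = 6.
  m = 0101 → c = 01111010, weight = 5.
  m = 1101 → c = 00111111, weight = 6.
  m = 0011 → c = 10101011, weight = 5.
  m = 1011 → c = 11101110, weight = 6.
  m = 0111 → c = 11001011, weight = 5.
  m = 1111 → c = 10001110, weight = 4.
Tally weights:
  weight 0: 1 codewords.
  weight 2: 1 codewords.
  weight 3: 4 codewords.
  weight 4: 3 codewords.
  weight 5: 4 codewords.
  weight 6: 3 codewords.
Minimum distance d = smallest w > 0 with A_w > 0 = 2.
Sanity: Σ A_w = 16 = 2^4 = 16 ✓.


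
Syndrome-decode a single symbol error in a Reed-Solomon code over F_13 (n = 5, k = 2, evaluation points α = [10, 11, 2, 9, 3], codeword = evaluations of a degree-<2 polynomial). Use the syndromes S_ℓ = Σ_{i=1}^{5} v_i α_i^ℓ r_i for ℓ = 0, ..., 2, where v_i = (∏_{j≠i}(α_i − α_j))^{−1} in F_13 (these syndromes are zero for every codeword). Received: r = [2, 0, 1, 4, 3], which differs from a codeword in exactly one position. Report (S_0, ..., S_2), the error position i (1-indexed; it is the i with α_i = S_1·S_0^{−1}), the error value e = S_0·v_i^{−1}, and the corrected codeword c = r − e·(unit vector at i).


S = (10, 7, 1), error at position 3, error magnitude e = 9, c = [2, 0, 5, 4, 3].

Step 1: column multipliers v_i = (∏_{j≠i}(α_i − α_j))^{−1} mod 13.
  i = 1 (α = 10): (10−11)(10−2)(10−9)(10−3) = (−1)·8·1·7 = −56 ≡ 9, so v_1 = 9^{−1} = 3 (mod 13).
  i = 2 (α = 11): (11−10)(11−2)(11−9)(11−3) = 1·9·2·8 = 144 ≡ 1, so v_2 = 1^{−1} = 1 (mod 13).
  i = 3 (α = 2): (2−10)(2−11)(2−9)(2−3) = (−8)·(−9)·(−7)·(−1) = 504 ≡ 10, so v_3 = 10^{−1} = 4 (mod 13).
  i = 4 (α = 9): (9−10)(9−11)(9−2)(9−3) = (−1)·(−2)·7·6 = 84 ≡ 6, so v_4 = 6^{−1} = 11 (mod 13).
  i = 5 (α = 3): (3−10)(3−11)(3−2)(3−9) = (−7)·(−8)·1·(−6) = −336 ≡ 2, so v_5 = 2^{−1} = 7 (mod 13).
  v = [3, 1, 4, 11, 7].
Step 2: syndromes of r = [2, 0, 1, 4, 3] (all sums mod 13).
  S_0 = Σ v_i r_i = 3·2 + 1·0 + 4·1 + 11·4 + 7·3 = 75 ≡ 10.
  S_1 = Σ v_i α_i r_i = 3·10·2 + 1·11·0 + 4·2·1 + 11·9·4 + 7·3·3 = 527 ≡ 7.
  α_i^2 mod 13 = [9, 4, 4, 3, 9].
  S_2 = Σ v_i α_i^2 r_i = 3·9·2 + 1·4·0 + 4·4·1 + 11·3·4 + 7·9·3 = 391 ≡ 1.
  S = (10, 7, 1) ≠ 0, so r is not a codeword (an error is present).
Step 3: locate the error. For a single error e at position i, S_ℓ = v_i·e·α_i^ℓ, so α_err = S_1/S_0.
  S_0^{−1} = 10^{−1} = 4 (mod 13), so α_err = 7·4 = 28 ≡ 2 = α_3. Error position i = 3.
  Consistency check: S_2/S_1 = 1·2 = 2 ≡ 2 = α_err ✓ (single-error assumption holds).
Step 4: error magnitude e = S_0/v_3 = S_0·∏_{j≠3}(α_3 − α_j) = 10·10 = 100 ≡ 9 (mod 13).
Step 5: correct position 3: c_3 = r_3 − e = 1 − 9 ≡ 5 (mod 13). Hence c = [2, 0, 5, 4, 3].
  Check: interpolating c through the α_i gives m(x) = 9 + 11·x (degree < 2) with m(α_i) = c_i for every i, so c is indeed a codeword.
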